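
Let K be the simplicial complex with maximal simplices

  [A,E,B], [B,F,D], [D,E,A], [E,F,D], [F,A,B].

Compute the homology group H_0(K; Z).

Order the vertices as A < B < D < E < F. Listing each simplex with vertices in this order, K has dimension 2 with simplices:

  0-simplices (5): A, B, D, E, F
  1-simplices (10): AB, AD, AE, AF, BD, BE, BF, DE, DF, EF
  2-simplices (5): ABE, ABF, ADE, BDF, DEF

Hence C_0 ≅ Z^5, C_1 ≅ Z^10, C_2 ≅ Z^5.

The boundary map ∂_1: C_1 → C_0 maps an edge to its endpoints' difference, ∂[p,q] = q − p. For instance
  ∂AD = D − A.
As a 5×10 matrix over Z this has rank 4, with invariant factors (1,1,1,1).

∂_2: C_2 → C_1 sends each 2-simplex [p,q,r] to [q,r] − [p,r] + [p,q]. For instance
  ∂ABE = BE − AE + AB,
  ∂ADE = DE − AE + AD.
This gives a 10×5 integer matrix of rank 5; reducing to Smith normal form yields diagonal entries (1,1,1,1,1).

Reading off H_k = ker ∂_k / im ∂_{k+1}:

  H_0: rank C_0 − rank ∂_1 = 5 − 4 = 1, and the invariant factors of ∂_1 are all 1, so H_0 ≅ Z.

H_0 = Z.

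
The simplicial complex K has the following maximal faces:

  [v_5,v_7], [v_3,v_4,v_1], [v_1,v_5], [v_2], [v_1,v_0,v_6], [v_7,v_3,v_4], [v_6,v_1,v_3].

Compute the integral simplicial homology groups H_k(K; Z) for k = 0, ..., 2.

H_0 ≅ Z^2,  H_1 ≅ Z,  H_2 = 0.

Take the total order v_0 < v_1 < v_2 < v_3 < v_4 < v_5 < v_6 < v_7 on the vertex set. Then K (dimension 2) consists of the simplices:

  0-simplices (8): [v_0], [v_1], [v_2], [v_3], [v_4], [v_5], [v_6], [v_7]
  1-simplices (11): [v_0,v_1], [v_0,v_6], [v_1,v_3], [v_1,v_4], [v_1,v_5], [v_1,v_6], [v_3,v_4], [v_3,v_6], [v_3,v_7], [v_4,v_7], [v_5,v_7]
  2-simplices (4): [v_0,v_1,v_6], [v_1,v_3,v_4], [v_1,v_3,v_6], [v_3,v_4,v_7]

giving chain groups C_0 ≅ Z^8, C_1 ≅ Z^11, C_2 ≅ Z^4.

∂_1: C_1 → C_0 sends each edge [p,q] (with p < q) to q − p.
The resulting 8×11 matrix has rank 6, and its Smith normal form has invariant factors (1,1,1,1,1,1).

Boundary ∂_2: C_2 → C_1 sends each 2-simplex [p,q,r] to [q,r] − [p,r] + [p,q]. For instance
  ∂[v_0,v_1,v_6] = [v_1,v_6] − [v_0,v_6] + [v_0,v_1],
  ∂[v_3,v_4,v_7] = [v_4,v_7] − [v_3,v_7] + [v_3,v_4].
The 11×4 boundary matrix has rank 4 and Smith normal form diag(1,1,1,1).

Now H_k = ker ∂_k / im ∂_{k+1}, so:

  H_0: rank C_0 − rank ∂_1 = 8 − 6 = 2, and the invariant factors of ∂_1 are all 1, so H_0 ≅ Z^2.
  H_1: rank ker ∂_1 − rank ∂_2 = (11 − 6) − 4 = 1, and the invariant factors of ∂_2 are all 1, so H_1 ≅ Z.
  H_2: rank ker ∂_2 − rank ∂_3 = (4 − 4) − 0 = 0, and there is no ∂_3, so H_2 ≅ 0.

As a check, the Euler characteristic is 8 − 11 + 4 = 1, which agrees with 2 − 1 + 0 = 1.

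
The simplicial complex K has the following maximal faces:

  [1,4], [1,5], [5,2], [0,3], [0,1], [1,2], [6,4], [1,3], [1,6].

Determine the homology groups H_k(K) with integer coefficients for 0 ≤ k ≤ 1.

K has 7 vertices, 9 edges.
rank ∂_0 = 0, rank ∂_1 = 6 ⇒ b_0 = 7 − 0 − 6 = 1; all invariant factors of ∂_1 are 1 so no torsion. So H_0 = Z.
rank ∂_1 = 6, rank ∂_2 = 0 ⇒ b_1 = 9 − 6 − 0 = 3. So H_1 = Z^3.

H_0 ≅ Z,  H_1 ≅ Z^3.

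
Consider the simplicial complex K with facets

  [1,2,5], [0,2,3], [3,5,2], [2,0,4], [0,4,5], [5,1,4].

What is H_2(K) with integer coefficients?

K has 6 vertices, 12 edges, 6 triangles.
rank ∂_2 = 6, rank ∂_3 = 0 ⇒ b_2 = 6 − 6 − 0 = 0. So H_2 ≅ 0.

H_2 = 0.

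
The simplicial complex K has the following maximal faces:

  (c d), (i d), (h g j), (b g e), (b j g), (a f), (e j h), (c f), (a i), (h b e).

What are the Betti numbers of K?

Fix the vertex order a < b < c < d < e < f < g < h < i < j and write every simplex with vertices in increasing order. Then dim K = 2 and the simplices of K are:

  0-simplices (10): a, b, c, d, e, f, g, h, i, j
  1-simplices (15): af, ai, be, bg, bh, bj, cd, cf, di, eg, eh, ej, gh, gj, hj
  2-simplices (5): beg, beh, bgj, ehj, ghj

giving chain groups C_0 ≅ Z^10, C_1 ≅ Z^15, C_2 ≅ Z^5.

The boundary map ∂_1: C_1 → C_0 sends each edge [p,q] (with p < q) to q − p. For instance
  ∂ai = i − a.
The resulting 10×15 matrix has rank 8, and its Smith normal form has invariant factors (1,1,1,1,1,1,1,1).

The boundary map ∂_2: C_2 → C_1 maps a triangle to the signed sum of its edges. For instance
  ∂bgj = gj − bj + bg,
  ∂beh = eh − bh + be.
The 15×5 boundary matrix has rank 5 and Smith normal form diag(1,1,1,1,1).

Computing H_k = (kernel of ∂_k) / (image of ∂_{k+1}):

  H_0: rank C_0 − rank ∂_1 = 10 − 8 = 2, and the invariant factors of ∂_1 are all 1, so H_0 = Z^2.
  H_1: rank ker ∂_1 − rank ∂_2 = (15 − 8) − 5 = 2, and the invariant factors of ∂_2 are all 1, so H_1 = Z^2.
  H_2: rank ker ∂_2 − rank ∂_3 = (5 − 5) − 0 = 0, and there is no ∂_3, so H_2 = 0.

Hence the Betti numbers are b_0 = 2, b_1 = 2, b_2 = 0.

b_0 = 2, b_1 = 2, b_2 = 0.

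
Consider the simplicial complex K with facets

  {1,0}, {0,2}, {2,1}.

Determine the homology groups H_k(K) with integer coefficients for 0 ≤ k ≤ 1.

H_0 ≅ Z,  H_1 ≅ Z.

We work with the vertex ordering 0 < 1 < 2. The simplices of K, each written with vertices in increasing order, are:

  0-simplices (3): [0], [1], [2]
  1-simplices (3): [0,1], [0,2], [1,2]

Hence C_0 ≅ Z^3, C_1 ≅ Z^3.

The boundary map ∂_1: C_1 → C_0 maps an edge to its endpoints' difference, ∂[p,q] = q − p. For instance
  ∂[0,2] = [2] − [0].
The resulting 3×3 matrix has rank 2, and its Smith normal form has invariant factors (1,1).

Computing H_k = (kernel of ∂_k) / (image of ∂_{k+1}):

  H_0: rank C_0 − rank ∂_1 = 3 − 2 = 1, and the invariant factors of ∂_1 are all 1, so H_0 ≅ Z.
  H_1: rank ker ∂_1 − rank ∂_2 = (3 − 2) − 0 = 1, and there is no ∂_2, so H_1 ≅ Z.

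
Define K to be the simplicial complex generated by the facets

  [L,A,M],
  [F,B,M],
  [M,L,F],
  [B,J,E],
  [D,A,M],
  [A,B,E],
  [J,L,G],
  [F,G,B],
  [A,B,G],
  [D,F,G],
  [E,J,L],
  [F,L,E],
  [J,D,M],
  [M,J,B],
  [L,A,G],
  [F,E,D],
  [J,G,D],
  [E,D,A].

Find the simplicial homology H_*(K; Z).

H_0 ≅ Z,  H_1 ≅ Z^2,  H_2 ≅ Z.

Take the total order A < B < D < E < F < G < J < L < M on the vertex set. Then K (dimension 2) consists of the simplices:

  0-simplices (9): A, B, D, E, F, G, J, L, M
  1-simplices (27): AB, AD, AE, AG, AL, AM, BE, BF, BG, BJ, BM, DE, DF, DG, DJ, DM, EF, EJ, EL, FG, FL, FM, GJ, GL, JL, JM, LM
  2-simplices (18): ABE, ABG, ADE, ADM, AGL, ALM, BEJ, BFG, BFM, BJM, DEF, DFG, DGJ, DJM, EFL, EJL, FLM, GJL

so the chain groups are C_0 ≅ Z^9, C_1 ≅ Z^27, C_2 ≅ Z^18.

The boundary map ∂_1: C_1 → C_0 sends each edge [p,q] (with p < q) to q − p. For instance
  ∂BG = G − B.
This gives a 9×27 integer matrix of rank 8; reducing to Smith normal form yields diagonal entries (1,1,1,1,1,1,1,1).

Boundary ∂_2: C_2 → C_1 acts by ∂[p,q,r] = [q,r] − [p,r] + [p,q]. For instance
  ∂BFG = FG − BG + BF,
  ∂DJM = JM − DM + DJ.
The resulting 27×18 matrix has rank 17, and its Smith normal form has invariant factors (1,1,1,1,1,1,1,1,1,1,1,1,1,1,1,1,1).

From H_k ≅ ker(∂_k) / im(∂_{k+1}) we obtain:

  H_0: rank C_0 − rank ∂_1 = 9 − 8 = 1, and the invariant factors of ∂_1 are all 1, so H_0 ≅ Z.
  H_1: rank ker ∂_1 − rank ∂_2 = (27 − 8) − 17 = 2, and the invariant factors of ∂_2 are all 1, so H_1 ≅ Z^2.
  H_2: rank ker ∂_2 − rank ∂_3 = (18 − 17) − 0 = 1, and there is no ∂_3, so H_2 ≅ Z.

As a check, the Euler characteristic is 9 − 27 + 18 = 0, which agrees with 1 − 2 + 1 = 0.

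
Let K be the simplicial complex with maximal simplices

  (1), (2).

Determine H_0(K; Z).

Fix the vertex order 1 < 2 and write every simplex with vertices in increasing order. Then dim K = 0 and the simplices of K are:

  0-simplices (2): [1], [2]

Hence C_0 ≅ Z^2.

From H_k ≅ ker(∂_k) / im(∂_{k+1}) we obtain:

  H_0: rank C_0 − rank ∂_1 = 2 − 0 = 2, and there is no ∂_1, so H_0 ≅ Z^2.

(K is a triangulation of a set of 2 points.)

H_0 ≅ Z^2.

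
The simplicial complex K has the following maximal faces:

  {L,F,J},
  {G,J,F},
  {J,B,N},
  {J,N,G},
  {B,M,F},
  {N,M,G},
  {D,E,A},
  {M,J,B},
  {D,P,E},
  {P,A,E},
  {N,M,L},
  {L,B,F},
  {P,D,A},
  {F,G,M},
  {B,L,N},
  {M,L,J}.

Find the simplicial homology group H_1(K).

We work with the vertex ordering A < B < D < E < F < G < J < L < M < N < P. The simplices of K, each written with vertices in increasing order, are:

  0-simplices (11): A, B, D, E, F, G, J, L, M, N, P
  1-simplices (24): AD, AE, AP, BF, BJ, BL, BM, BN, DE, DP, EP, FG, FJ, FL, FM, GJ, GM, GN, JL, JM, JN, LM, LN, MN
  2-simplices (16): ADE, ADP, AEP, BFL, BFM, BJM, BJN, BLN, DEP, FGJ, FGM, FJL, GJN, GMN, JLM, LMN

Hence C_0 ≅ Z^11, C_1 ≅ Z^24, C_2 ≅ Z^16.

The boundary map ∂_1: C_1 → C_0 maps an edge to its endpoints' difference, ∂[p,q] = q − p. For instance
  ∂MN = N − M.
The resulting 11×24 matrix has rank 9, and its Smith normal form has invariant factors (1,1,1,1,1,1,1,1,1).

Boundary ∂_2: C_2 → C_1 maps a triangle to the signed sum of its edges. For instance
  ∂LMN = MN − LN + LM,
  ∂BLN = LN − BN + BL.
The resulting 24×16 matrix has rank 15, and its Smith normal form has invariant factors (1,1,1,1,1,1,1,1,1,1,1,1,1,1,2).

From H_k ≅ ker(∂_k) / im(∂_{k+1}) we obtain:

  H_1: rank ker ∂_1 − rank ∂_2 = (24 − 9) − 15 = 0, and ∂_2 has invariant factor 2 > 1, so H_1 ≅ Z/2Z.

H_1 = Z/2Z.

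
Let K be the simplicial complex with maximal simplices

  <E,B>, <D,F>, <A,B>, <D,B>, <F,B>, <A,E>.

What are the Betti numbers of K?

We work with the vertex ordering A < B < D < E < F. The simplices of K, each written with vertices in increasing order, are:

  0-simplices (5): A, B, D, E, F
  1-simplices (6): AB, AE, BD, BE, BF, DF

so the chain groups are C_0 ≅ Z^5, C_1 ≅ Z^6.

∂_1: C_1 → C_0 is given by ∂[p,q] = [q] − [p].
This gives a 5×6 integer matrix of rank 4; reducing to Smith normal form yields diagonal entries (1,1,1,1).

From H_k ≅ ker(∂_k) / im(∂_{k+1}) we obtain:

  H_0: rank C_0 − rank ∂_1 = 5 − 4 = 1, and the invariant factors of ∂_1 are all 1, so H_0 = Z.
  H_1: rank ker ∂_1 − rank ∂_2 = (6 − 4) − 0 = 2, and there is no ∂_2, so H_1 = Z^2.

(K is a triangulation of a wedge of 2 circles.)

Hence the Betti numbers are b_0 = 1, b_1 = 2.

b_0 = 1, b_1 = 2.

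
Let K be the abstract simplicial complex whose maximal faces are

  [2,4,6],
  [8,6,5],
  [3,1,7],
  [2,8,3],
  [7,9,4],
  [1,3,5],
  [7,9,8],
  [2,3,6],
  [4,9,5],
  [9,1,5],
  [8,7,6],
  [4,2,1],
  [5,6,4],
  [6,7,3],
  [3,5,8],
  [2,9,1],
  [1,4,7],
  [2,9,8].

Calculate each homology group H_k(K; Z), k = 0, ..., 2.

H_0 ≅ Z,  H_1 ≅ Z ⊕ Z_2,  H_2 = 0.

Order the vertices as 1 < 2 < 3 < 4 < 5 < 6 < 7 < 8 < 9. Listing each simplex with vertices in this order, K has dimension 2 with simplices:

  0-simplices (9): [1], [2], [3], [4], [5], [6], [7], [8], [9]
  1-simplices (27): (27 of them)
  2-simplices (18): [1,2,4], [1,2,9], [1,3,5], [1,3,7], [1,4,7], [1,5,9], [2,3,6], [2,3,8], [2,4,6], [2,8,9], [3,5,8], [3,6,7], [4,5,6], [4,5,9], [4,7,9], [5,6,8], [6,7,8], [7,8,9]

Hence C_0 ≅ Z^9, C_1 ≅ Z^27, C_2 ≅ Z^18.

Boundary ∂_1: C_1 → C_0 is given by ∂[p,q] = [q] − [p]. For instance
  ∂[3,7] = [7] − [3].
The resulting 9×27 matrix has rank 8, and its Smith normal form has invariant factors (1,1,1,1,1,1,1,1).

Boundary ∂_2: C_2 → C_1 sends each 2-simplex [p,q,r] to [q,r] − [p,r] + [p,q]. For instance
  ∂[4,7,9] = [7,9] − [4,9] + [4,7],
  ∂[4,5,6] = [5,6] − [4,6] + [4,5].
This gives a 27×18 integer matrix of rank 18; reducing to Smith normal form yields diagonal entries (1,1,1,1,1,1,1,1,1,1,1,1,1,1,1,1,1,2).

From H_k ≅ ker(∂_k) / im(∂_{k+1}) we obtain:

  H_0: rank C_0 − rank ∂_1 = 9 − 8 = 1, and the invariant factors of ∂_1 are all 1, so H_0 = Z.
  H_1: rank ker ∂_1 − rank ∂_2 = (27 − 8) − 18 = 1, and ∂_2 has invariant factor 2 > 1, so H_1 = Z ⊕ Z_2.
  H_2: rank ker ∂_2 − rank ∂_3 = (18 − 18) − 0 = 0, and there is no ∂_3, so H_2 = 0.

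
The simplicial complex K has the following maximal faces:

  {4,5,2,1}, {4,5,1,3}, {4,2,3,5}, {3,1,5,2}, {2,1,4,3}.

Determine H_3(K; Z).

H_3 ≅ Z.

We work with the vertex ordering 1 < 2 < 3 < 4 < 5. The simplices of K, each written with vertices in increasing order, are:

  0-simplices (5): [1], [2], [3], [4], [5]
  1-simplices (10): [1,2], [1,3], [1,4], [1,5], [2,3], [2,4], [2,5], [3,4], [3,5], [4,5]
  2-simplices (10): [1,2,3], [1,2,4], [1,2,5], [1,3,4], [1,3,5], [1,4,5], [2,3,4], [2,3,5], [2,4,5], [3,4,5]
  3-simplices (5): [1,2,3,4], [1,2,3,5], [1,2,4,5], [1,3,4,5], [2,3,4,5]

so the chain groups are C_0 ≅ Z^5, C_1 ≅ Z^10, C_2 ≅ Z^10, C_3 ≅ Z^5.

The boundary map ∂_1: C_1 → C_0 sends each edge [p,q] (with p < q) to q − p.
This gives a 5×10 integer matrix of rank 4; reducing to Smith normal form yields diagonal entries (1,1,1,1).

∂_2: C_2 → C_1 maps a triangle to the signed sum of its edges. For instance
  ∂[1,3,5] = [3,5] − [1,5] + [1,3],
  ∂[1,2,4] = [2,4] − [1,4] + [1,2].
This gives a 10×10 integer matrix of rank 6; reducing to Smith normal form yields diagonal entries (1,1,1,1,1,1).

∂_3: C_3 → C_2 sends each 3-simplex σ to the alternating sum Σ_i (−1)^i (σ with its i-th vertex removed). For instance
  ∂[1,3,4,5] = [3,4,5] − [1,4,5] + [1,3,5] − [1,3,4],
  ∂[1,2,3,5] = [2,3,5] − [1,3,5] + [1,2,5] − [1,2,3].
This gives a 10×5 integer matrix of rank 4; reducing to Smith normal form yields diagonal entries (1,1,1,1).

Now H_k = ker ∂_k / im ∂_{k+1}, so:

  H_3: rank ker ∂_3 − rank ∂_4 = (5 − 4) − 0 = 1, and there is no ∂_4, so H_3 ≅ Z.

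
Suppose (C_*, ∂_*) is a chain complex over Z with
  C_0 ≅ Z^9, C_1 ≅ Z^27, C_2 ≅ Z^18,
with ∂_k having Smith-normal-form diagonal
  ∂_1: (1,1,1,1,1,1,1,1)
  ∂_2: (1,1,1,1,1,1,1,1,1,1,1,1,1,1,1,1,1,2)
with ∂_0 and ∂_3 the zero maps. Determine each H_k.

H_0: b_0 = 9 − 0 − 8 = 1; torsion from ∂_1 factors > 1: none. So H_0 = Z.
H_1: b_1 = 27 − 8 − 18 = 1; torsion from ∂_2 factors > 1: [2]. So H_1 = Z ⊕ Z/2Z.
H_2: b_2 = 18 − 18 − 0 = 0; torsion from ∂_3 factors > 1: none. So H_2 = 0.

H_0 = Z,  H_1 = Z ⊕ Z/2Z,  H_2 = 0.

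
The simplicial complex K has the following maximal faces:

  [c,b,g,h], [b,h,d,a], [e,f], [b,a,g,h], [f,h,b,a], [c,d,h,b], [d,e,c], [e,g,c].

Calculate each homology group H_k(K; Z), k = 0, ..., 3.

H_0 ≅ Z,  H_1 ≅ Z,  H_2 = 0,  H_3 = 0.

We work with the vertex ordering a < b < c < d < e < f < g < h. The simplices of K, each written with vertices in increasing order, are:

  0-simplices (8): a, b, c, d, e, f, g, h
  1-simplices (20): ab, ad, af, ag, ah, bc, bd, bf, bg, bh, cd, ce, cg, ch, de, dh, ef, eg, fh, gh
  2-simplices (17): abd, abf, abg, abh, adh, afh, agh, bcd, bcg, bch, bdh, bfh, bgh, cde, cdh, ceg, cgh
  3-simplices (5): abdh, abfh, abgh, bcdh, bcgh

so the chain groups are C_0 ≅ Z^8, C_1 ≅ Z^20, C_2 ≅ Z^17, C_3 ≅ Z^5.

The boundary map ∂_1: C_1 → C_0 maps an edge to its endpoints' difference, ∂[p,q] = q − p. For instance
  ∂ag = g − a.
As a 8×20 matrix over Z this has rank 7, with invariant factors (1,1,1,1,1,1,1).

∂_2: C_2 → C_1 sends each 2-simplex [p,q,r] to [q,r] − [p,r] + [p,q]. For instance
  ∂ceg = eg − cg + ce,
  ∂cde = de − ce + cd.
The resulting 20×17 matrix has rank 12, and its Smith normal form has invariant factors (1,1,1,1,1,1,1,1,1,1,1,1).

∂_3: C_3 → C_2 sends each 3-simplex σ to the alternating sum Σ_i (−1)^i (σ with its i-th vertex removed). For instance
  ∂abdh = bdh − adh + abh − abd,
  ∂bcgh = cgh − bgh + bch − bcg.
This gives a 17×5 integer matrix of rank 5; reducing to Smith normal form yields diagonal entries (1,1,1,1,1).

Reading off H_k = ker ∂_k / im ∂_{k+1}:

  H_0: rank C_0 − rank ∂_1 = 8 − 7 = 1, and the invariant factors of ∂_1 are all 1, so H_0 ≅ Z.
  H_1: rank ker ∂_1 − rank ∂_2 = (20 − 7) − 12 = 1, and the invariant factors of ∂_2 are all 1, so H_1 ≅ Z.
  H_2: rank ker ∂_2 − rank ∂_3 = (17 − 12) − 5 = 0, and the invariant factors of ∂_3 are all 1, so H_2 ≅ 0.
  H_3: rank ker ∂_3 − rank ∂_4 = (5 − 5) − 0 = 0, and there is no ∂_4, so H_3 ≅ 0.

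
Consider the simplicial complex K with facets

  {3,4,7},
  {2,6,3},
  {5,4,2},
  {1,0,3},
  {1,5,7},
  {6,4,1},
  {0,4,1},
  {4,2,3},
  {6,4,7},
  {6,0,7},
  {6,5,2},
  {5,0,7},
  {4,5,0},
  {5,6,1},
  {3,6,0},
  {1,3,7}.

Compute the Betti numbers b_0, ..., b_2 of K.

K has 8 vertices, 24 edges, 16 triangles.
rank ∂_0 = 0, rank ∂_1 = 7 ⇒ b_0 = 8 − 0 − 7 = 1; all invariant factors of ∂_1 are 1 so no torsion. So H_0 = Z.
rank ∂_1 = 7, rank ∂_2 = 15 ⇒ b_1 = 24 − 7 − 15 = 2; all invariant factors of ∂_2 are 1 so no torsion. So H_1 = Z^2.
rank ∂_2 = 15, rank ∂_3 = 0 ⇒ b_2 = 16 − 15 − 0 = 1. So H_2 = Z.

b_0 = 1, b_1 = 2, b_2 = 1.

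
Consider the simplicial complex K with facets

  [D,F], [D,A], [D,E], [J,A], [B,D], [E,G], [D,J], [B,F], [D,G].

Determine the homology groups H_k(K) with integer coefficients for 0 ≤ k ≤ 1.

H_0 = Z,  H_1 = Z^3.

We work with the vertex ordering A < B < D < E < F < G < J. The simplices of K, each written with vertices in increasing order, are:

  0-simplices (7): A, B, D, E, F, G, J
  1-simplices (9): AD, AJ, BD, BF, DE, DF, DG, DJ, EG

giving chain groups C_0 ≅ Z^7, C_1 ≅ Z^9.

Boundary ∂_1: C_1 → C_0 is given by ∂[p,q] = [q] − [p].
The 7×9 boundary matrix has rank 6 and Smith normal form diag(1,1,1,1,1,1).

From H_k ≅ ker(∂_k) / im(∂_{k+1}) we obtain:

  H_0: rank C_0 − rank ∂_1 = 7 − 6 = 1, and the invariant factors of ∂_1 are all 1, so H_0 = Z.
  H_1: rank ker ∂_1 − rank ∂_2 = (9 − 6) − 0 = 3, and there is no ∂_2, so H_1 = Z^3.

As a check, the Euler characteristic is 7 − 9 = -2, which agrees with 1 − 3 = -2.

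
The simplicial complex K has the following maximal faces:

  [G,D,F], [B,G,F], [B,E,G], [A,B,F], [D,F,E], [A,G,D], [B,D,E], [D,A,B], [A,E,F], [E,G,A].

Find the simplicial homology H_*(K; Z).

H_0 = Z,  H_1 = Z/2Z,  H_2 = 0.

We work with the vertex ordering A < B < D < E < F < G. The simplices of K, each written with vertices in increasing order, are:

  0-simplices (6): A, B, D, E, F, G
  1-simplices (15): AB, AD, AE, AF, AG, BD, BE, BF, BG, DE, DF, DG, EF, EG, FG
  2-simplices (10): ABD, ABF, ADG, AEF, AEG, BDE, BEG, BFG, DEF, DFG

giving chain groups C_0 ≅ Z^6, C_1 ≅ Z^15, C_2 ≅ Z^10.

∂_1: C_1 → C_0 is given by ∂[p,q] = [q] − [p]. For instance
  ∂BD = D − B.
The resulting 6×15 matrix has rank 5, and its Smith normal form has invariant factors (1,1,1,1,1).

∂_2: C_2 → C_1 sends each 2-simplex [p,q,r] to [q,r] − [p,r] + [p,q]. For instance
  ∂BEG = EG − BG + BE,
  ∂ABF = BF − AF + AB.
As a 15×10 matrix over Z this has rank 10, with invariant factors (1,1,1,1,1,1,1,1,1,2).

Now H_k = ker ∂_k / im ∂_{k+1}, so:

  H_0: rank C_0 − rank ∂_1 = 6 − 5 = 1, and the invariant factors of ∂_1 are all 1, so H_0 ≅ Z.
  H_1: rank ker ∂_1 − rank ∂_2 = (15 − 5) − 10 = 0, and ∂_2 has invariant factor 2 > 1, so H_1 ≅ Z/2Z.
  H_2: rank ker ∂_2 − rank ∂_3 = (10 − 10) − 0 = 0, and there is no ∂_3, so H_2 ≅ 0.

(K is a triangulation of the real projective plane RP^2.)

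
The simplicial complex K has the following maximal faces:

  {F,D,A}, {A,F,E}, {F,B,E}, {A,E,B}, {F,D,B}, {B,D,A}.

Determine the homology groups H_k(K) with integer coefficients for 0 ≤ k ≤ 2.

K has 5 vertices, 9 edges, 6 triangles.
rank ∂_0 = 0, rank ∂_1 = 4 ⇒ b_0 = 5 − 0 − 4 = 1; all invariant factors of ∂_1 are 1 so no torsion. So H_0 ≅ Z.
rank ∂_1 = 4, rank ∂_2 = 5 ⇒ b_1 = 9 − 4 − 5 = 0; all invariant factors of ∂_2 are 1 so no torsion. So H_1 ≅ 0.
rank ∂_2 = 5, rank ∂_3 = 0 ⇒ b_2 = 6 − 5 − 0 = 1. So H_2 ≅ Z.

H_0 = Z,  H_1 = 0,  H_2 = Z.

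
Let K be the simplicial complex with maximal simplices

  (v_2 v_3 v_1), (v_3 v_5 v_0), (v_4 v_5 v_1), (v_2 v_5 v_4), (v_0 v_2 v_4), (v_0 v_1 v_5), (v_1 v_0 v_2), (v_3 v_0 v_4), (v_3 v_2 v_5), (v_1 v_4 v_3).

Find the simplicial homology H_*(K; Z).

Fix the vertex order v_0 < v_1 < v_2 < v_3 < v_4 < v_5 and write every simplex with vertices in increasing order. Then dim K = 2 and the simplices of K are:

  0-simplices (6): [v_0], [v_1], [v_2], [v_3], [v_4], [v_5]
  1-simplices (15): (15 of them)
  2-simplices (10): [v_0,v_1,v_2], [v_0,v_1,v_5], [v_0,v_2,v_4], [v_0,v_3,v_4], [v_0,v_3,v_5], [v_1,v_2,v_3], [v_1,v_3,v_4], [v_1,v_4,v_5], [v_2,v_3,v_5], [v_2,v_4,v_5]

giving chain groups C_0 ≅ Z^6, C_1 ≅ Z^15, C_2 ≅ Z^10.

∂_1: C_1 → C_0 sends each edge [p,q] (with p < q) to q − p.
The resulting 6×15 matrix has rank 5, and its Smith normal form has invariant factors (1,1,1,1,1).

The boundary map ∂_2: C_2 → C_1 maps a triangle to the signed sum of its edges. For instance
  ∂[v_0,v_1,v_2] = [v_1,v_2] − [v_0,v_2] + [v_0,v_1],
  ∂[v_0,v_3,v_4] = [v_3,v_4] − [v_0,v_4] + [v_0,v_3].
As a 15×10 matrix over Z this has rank 10, with invariant factors (1,1,1,1,1,1,1,1,1,2).

Now H_k = ker ∂_k / im ∂_{k+1}, so:

  H_0: rank C_0 − rank ∂_1 = 6 − 5 = 1, and the invariant factors of ∂_1 are all 1, so H_0 = Z.
  H_1: rank ker ∂_1 − rank ∂_2 = (15 − 5) − 10 = 0, and ∂_2 has invariant factor 2 > 1, so H_1 = Z/2.
  H_2: rank ker ∂_2 − rank ∂_3 = (10 − 10) − 0 = 0, and there is no ∂_3, so H_2 = 0.

As a check, the Euler characteristic is 6 − 15 + 10 = 1, which agrees with 1 − 0 + 0 = 1.

H_0 ≅ Z,  H_1 ≅ Z/2,  H_2 = 0.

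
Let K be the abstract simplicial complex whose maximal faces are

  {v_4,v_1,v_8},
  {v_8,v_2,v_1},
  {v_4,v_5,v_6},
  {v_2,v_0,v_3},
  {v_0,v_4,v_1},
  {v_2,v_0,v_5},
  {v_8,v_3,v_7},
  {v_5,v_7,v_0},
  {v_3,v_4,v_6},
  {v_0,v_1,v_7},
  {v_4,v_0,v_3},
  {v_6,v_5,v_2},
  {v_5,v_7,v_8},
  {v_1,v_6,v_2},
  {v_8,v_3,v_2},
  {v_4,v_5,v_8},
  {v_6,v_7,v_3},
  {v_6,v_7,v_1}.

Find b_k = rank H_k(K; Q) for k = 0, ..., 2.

b_0 = 1, b_1 = 2, b_2 = 1.

We work with the vertex ordering v_0 < v_1 < v_2 < v_3 < v_4 < v_5 < v_6 < v_7 < v_8. The simplices of K, each written with vertices in increasing order, are:

  0-simplices (9): [v_0], [v_1], [v_2], [v_3], [v_4], [v_5], [v_6], [v_7], [v_8]
  1-simplices (27): (27 of them)
  2-simplices (18): (18 of them)

giving chain groups C_0 ≅ Z^9, C_1 ≅ Z^27, C_2 ≅ Z^18.

The boundary map ∂_1: C_1 → C_0 is given by ∂[p,q] = [q] − [p].
This gives a 9×27 integer matrix of rank 8; reducing to Smith normal form yields diagonal entries (1,1,1,1,1,1,1,1).

Boundary ∂_2: C_2 → C_1 acts by ∂[p,q,r] = [q,r] − [p,r] + [p,q]. For instance
  ∂[v_0,v_1,v_4] = [v_1,v_4] − [v_0,v_4] + [v_0,v_1],
  ∂[v_0,v_3,v_4] = [v_3,v_4] − [v_0,v_4] + [v_0,v_3].
This gives a 27×18 integer matrix of rank 17; reducing to Smith normal form yields diagonal entries (1,1,1,1,1,1,1,1,1,1,1,1,1,1,1,1,1).

Now H_k = ker ∂_k / im ∂_{k+1}, so:

  H_0: rank C_0 − rank ∂_1 = 9 − 8 = 1, and the invariant factors of ∂_1 are all 1, so H_0 ≅ Z.
  H_1: rank ker ∂_1 − rank ∂_2 = (27 − 8) − 17 = 2, and the invariant factors of ∂_2 are all 1, so H_1 ≅ Z^2.
  H_2: rank ker ∂_2 − rank ∂_3 = (18 − 17) − 0 = 1, and there is no ∂_3, so H_2 ≅ Z.

Hence the Betti numbers are b_0 = 1, b_1 = 2, b_2 = 1.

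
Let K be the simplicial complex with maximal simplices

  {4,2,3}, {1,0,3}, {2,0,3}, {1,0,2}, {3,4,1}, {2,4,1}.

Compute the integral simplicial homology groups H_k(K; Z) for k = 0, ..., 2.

H_0 ≅ Z,  H_1 = 0,  H_2 ≅ Z.

K has 5 vertices, 9 edges, 6 triangles.
rank ∂_0 = 0, rank ∂_1 = 4 ⇒ b_0 = 5 − 0 − 4 = 1; all invariant factors of ∂_1 are 1 so no torsion. So H_0 ≅ Z.
rank ∂_1 = 4, rank ∂_2 = 5 ⇒ b_1 = 9 − 4 − 5 = 0; all invariant factors of ∂_2 are 1 so no torsion. So H_1 ≅ 0.
rank ∂_2 = 5, rank ∂_3 = 0 ⇒ b_2 = 6 − 5 − 0 = 1. So H_2 ≅ Z.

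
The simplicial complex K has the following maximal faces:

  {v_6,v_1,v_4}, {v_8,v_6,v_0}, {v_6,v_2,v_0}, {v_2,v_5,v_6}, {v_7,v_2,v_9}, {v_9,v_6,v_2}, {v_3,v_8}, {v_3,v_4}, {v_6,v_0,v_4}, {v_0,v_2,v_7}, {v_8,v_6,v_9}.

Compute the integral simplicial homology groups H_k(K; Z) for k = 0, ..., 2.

Fix the vertex order v_0 < v_1 < v_2 < v_3 < v_4 < v_5 < v_6 < v_7 < v_8 < v_9 and write every simplex with vertices in increasing order. Then dim K = 2 and the simplices of K are:

  0-simplices (10): [v_0], [v_1], [v_2], [v_3], [v_4], [v_5], [v_6], [v_7], [v_8], [v_9]
  1-simplices (19): (19 of them)
  2-simplices (9): [v_0,v_2,v_6], [v_0,v_2,v_7], [v_0,v_4,v_6], [v_0,v_6,v_8], [v_1,v_4,v_6], [v_2,v_5,v_6], [v_2,v_6,v_9], [v_2,v_7,v_9], [v_6,v_8,v_9]

Hence C_0 ≅ Z^10, C_1 ≅ Z^19, C_2 ≅ Z^9.

∂_1: C_1 → C_0 is given by ∂[p,q] = [q] − [p]. For instance
  ∂[v_5,v_6] = [v_6] − [v_5].
As a 10×19 matrix over Z this has rank 9, with invariant factors (1,1,1,1,1,1,1,1,1).

Boundary ∂_2: C_2 → C_1 maps a triangle to the signed sum of its edges. For instance
  ∂[v_1,v_4,v_6] = [v_4,v_6] − [v_1,v_6] + [v_1,v_4],
  ∂[v_2,v_5,v_6] = [v_5,v_6] − [v_2,v_6] + [v_2,v_5].
This gives a 19×9 integer matrix of rank 9; reducing to Smith normal form yields diagonal entries (1,1,1,1,1,1,1,1,1).

Reading off H_k = ker ∂_k / im ∂_{k+1}:

  H_0: rank C_0 − rank ∂_1 = 10 − 9 = 1, and the invariant factors of ∂_1 are all 1, so H_0 = Z.
  H_1: rank ker ∂_1 − rank ∂_2 = (19 − 9) − 9 = 1, and the invariant factors of ∂_2 are all 1, so H_1 = Z.
  H_2: rank ker ∂_2 − rank ∂_3 = (9 − 9) − 0 = 0, and there is no ∂_3, so H_2 = 0.

H_0 = Z,  H_1 = Z,  H_2 = 0.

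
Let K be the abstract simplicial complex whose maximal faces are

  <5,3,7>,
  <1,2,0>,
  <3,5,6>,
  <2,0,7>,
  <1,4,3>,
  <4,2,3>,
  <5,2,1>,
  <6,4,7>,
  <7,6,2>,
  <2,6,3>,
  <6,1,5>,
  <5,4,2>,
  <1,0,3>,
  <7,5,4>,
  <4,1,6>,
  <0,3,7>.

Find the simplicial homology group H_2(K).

H_2 ≅ Z.

Fix the vertex order 0 < 1 < 2 < 3 < 4 < 5 < 6 < 7 and write every simplex with vertices in increasing order. Then dim K = 2 and the simplices of K are:

  0-simplices (8): [0], [1], [2], [3], [4], [5], [6], [7]
  1-simplices (24): (24 of them)
  2-simplices (16): [0,1,2], [0,1,3], [0,2,7], [0,3,7], [1,2,5], [1,3,4], [1,4,6], [1,5,6], [2,3,4], [2,3,6], [2,4,5], [2,6,7], [3,5,6], [3,5,7], [4,5,7], [4,6,7]

giving chain groups C_0 ≅ Z^8, C_1 ≅ Z^24, C_2 ≅ Z^16.

Boundary ∂_1: C_1 → C_0 sends each edge [p,q] (with p < q) to q − p.
This gives a 8×24 integer matrix of rank 7; reducing to Smith normal form yields diagonal entries (1,1,1,1,1,1,1).

Boundary ∂_2: C_2 → C_1 acts by ∂[p,q,r] = [q,r] − [p,r] + [p,q]. For instance
  ∂[4,6,7] = [6,7] − [4,7] + [4,6],
  ∂[3,5,7] = [5,7] − [3,7] + [3,5].
The resulting 24×16 matrix has rank 15, and its Smith normal form has invariant factors (1,1,1,1,1,1,1,1,1,1,1,1,1,1,1).

Reading off H_k = ker ∂_k / im ∂_{k+1}:

  H_2: rank ker ∂_2 − rank ∂_3 = (16 − 15) − 0 = 1, and there is no ∂_3, so H_2 = Z.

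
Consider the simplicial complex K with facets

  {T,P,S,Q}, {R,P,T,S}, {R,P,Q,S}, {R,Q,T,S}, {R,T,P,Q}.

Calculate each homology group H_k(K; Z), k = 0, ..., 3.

K has 5 vertices, 10 edges, 10 triangles, 5 3-simplices.
rank ∂_0 = 0, rank ∂_1 = 4 ⇒ b_0 = 5 − 0 − 4 = 1; all invariant factors of ∂_1 are 1 so no torsion. So H_0 = Z.
rank ∂_1 = 4, rank ∂_2 = 6 ⇒ b_1 = 10 − 4 − 6 = 0; all invariant factors of ∂_2 are 1 so no torsion. So H_1 = 0.
rank ∂_2 = 6, rank ∂_3 = 4 ⇒ b_2 = 10 − 6 − 4 = 0; all invariant factors of ∂_3 are 1 so no torsion. So H_2 = 0.
rank ∂_3 = 4, rank ∂_4 = 0 ⇒ b_3 = 5 − 4 − 0 = 1. So H_3 = Z.

H_0 = Z,  H_1 = 0,  H_2 = 0,  H_3 = Z.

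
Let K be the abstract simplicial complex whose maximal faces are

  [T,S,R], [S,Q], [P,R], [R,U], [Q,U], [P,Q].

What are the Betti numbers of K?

We work with the vertex ordering P < Q < R < S < T < U. The simplices of K, each written with vertices in increasing order, are:

  0-simplices (6): P, Q, R, S, T, U
  1-simplices (8): PQ, PR, QS, QU, RS, RT, RU, ST
  2-simplices (1): RST

giving chain groups C_0 ≅ Z^6, C_1 ≅ Z^8, C_2 ≅ Z^1.

∂_1: C_1 → C_0 sends each edge [p,q] (with p < q) to q − p. For instance
  ∂ST = T − S.
This gives a 6×8 integer matrix of rank 5; reducing to Smith normal form yields diagonal entries (1,1,1,1,1).

The boundary map ∂_2: C_2 → C_1 maps a triangle to the signed sum of its edges. For instance
  ∂RST = ST − RT + RS.
The 8×1 boundary matrix has rank 1 and Smith normal form diag(1).

Computing H_k = (kernel of ∂_k) / (image of ∂_{k+1}):

  H_0: rank C_0 − rank ∂_1 = 6 − 5 = 1, and the invariant factors of ∂_1 are all 1, so H_0 = Z.
  H_1: rank ker ∂_1 − rank ∂_2 = (8 − 5) − 1 = 2, and the invariant factors of ∂_2 are all 1, so H_1 = Z^2.
  H_2: rank ker ∂_2 − rank ∂_3 = (1 − 1) − 0 = 0, and there is no ∂_3, so H_2 = 0.

As a check, the Euler characteristic is 6 − 8 + 1 = -1, which agrees with 1 − 2 + 0 = -1.

Hence the Betti numbers are b_0 = 1, b_1 = 2, b_2 = 0.

b_0 = 1, b_1 = 2, b_2 = 0.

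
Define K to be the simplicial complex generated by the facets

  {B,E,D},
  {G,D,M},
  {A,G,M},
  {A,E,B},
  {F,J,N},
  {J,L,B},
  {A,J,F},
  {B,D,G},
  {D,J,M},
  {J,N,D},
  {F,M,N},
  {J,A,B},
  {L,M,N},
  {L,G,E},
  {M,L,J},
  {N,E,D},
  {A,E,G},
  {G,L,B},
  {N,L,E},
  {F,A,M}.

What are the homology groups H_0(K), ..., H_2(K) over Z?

K has 10 vertices, 30 edges, 20 triangles.
rank ∂_0 = 0, rank ∂_1 = 9 ⇒ b_0 = 10 − 0 − 9 = 1; all invariant factors of ∂_1 are 1 so no torsion. So H_0 ≅ Z.
rank ∂_1 = 9, rank ∂_2 = 20 ⇒ b_1 = 30 − 9 − 20 = 1; ∂_2 has invariant factor(s) [2] giving torsion. So H_1 ≅ Z ⊕ Z_2.
rank ∂_2 = 20, rank ∂_3 = 0 ⇒ b_2 = 20 − 20 − 0 = 0. So H_2 ≅ 0.

H_0 = Z,  H_1 = Z ⊕ Z_2,  H_2 = 0.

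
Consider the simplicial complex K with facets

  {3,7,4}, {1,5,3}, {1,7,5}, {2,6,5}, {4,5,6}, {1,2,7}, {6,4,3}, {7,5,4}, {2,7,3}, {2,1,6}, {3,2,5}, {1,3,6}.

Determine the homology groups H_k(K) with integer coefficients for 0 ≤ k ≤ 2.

H_0 ≅ Z,  H_1 ≅ Z/2,  H_2 = 0.

We work with the vertex ordering 1 < 2 < 3 < 4 < 5 < 6 < 7. The simplices of K, each written with vertices in increasing order, are:

  0-simplices (7): [1], [2], [3], [4], [5], [6], [7]
  1-simplices (18): [1,2], [1,3], [1,5], [1,6], [1,7], [2,3], [2,5], [2,6], [2,7], [3,4], [3,5], [3,6], [3,7], [4,5], [4,6], [4,7], [5,6], [5,7]
  2-simplices (12): [1,2,6], [1,2,7], [1,3,5], [1,3,6], [1,5,7], [2,3,5], [2,3,7], [2,5,6], [3,4,6], [3,4,7], [4,5,6], [4,5,7]

giving chain groups C_0 ≅ Z^7, C_1 ≅ Z^18, C_2 ≅ Z^12.

The boundary map ∂_1: C_1 → C_0 maps an edge to its endpoints' difference, ∂[p,q] = q − p.
The resulting 7×18 matrix has rank 6, and its Smith normal form has invariant factors (1,1,1,1,1,1).

∂_2: C_2 → C_1 maps a triangle to the signed sum of its edges. For instance
  ∂[2,3,5] = [3,5] − [2,5] + [2,3],
  ∂[4,5,6] = [5,6] − [4,6] + [4,5].
As a 18×12 matrix over Z this has rank 12, with invariant factors (1,1,1,1,1,1,1,1,1,1,1,2).

Now H_k = ker ∂_k / im ∂_{k+1}, so:

  H_0: rank C_0 − rank ∂_1 = 7 − 6 = 1, and the invariant factors of ∂_1 are all 1, so H_0 ≅ Z.
  H_1: rank ker ∂_1 − rank ∂_2 = (18 − 6) − 12 = 0, and ∂_2 has invariant factor 2 > 1, so H_1 ≅ Z/2.
  H_2: rank ker ∂_2 − rank ∂_3 = (12 − 12) − 0 = 0, and there is no ∂_3, so H_2 ≅ 0.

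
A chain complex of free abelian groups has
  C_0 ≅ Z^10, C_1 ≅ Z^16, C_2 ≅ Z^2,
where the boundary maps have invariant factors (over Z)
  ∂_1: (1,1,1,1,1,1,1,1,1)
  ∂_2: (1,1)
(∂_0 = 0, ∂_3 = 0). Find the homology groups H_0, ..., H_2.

H_0: b_0 = 10 − 0 − 9 = 1; torsion from ∂_1 factors > 1: none. So H_0 ≅ Z.
H_1: b_1 = 16 − 9 − 2 = 5; torsion from ∂_2 factors > 1: none. So H_1 ≅ Z^5.
H_2: b_2 = 2 − 2 − 0 = 0; torsion from ∂_3 factors > 1: none. So H_2 ≅ 0.

H_0 ≅ Z,  H_1 ≅ Z^5,  H_2 = 0.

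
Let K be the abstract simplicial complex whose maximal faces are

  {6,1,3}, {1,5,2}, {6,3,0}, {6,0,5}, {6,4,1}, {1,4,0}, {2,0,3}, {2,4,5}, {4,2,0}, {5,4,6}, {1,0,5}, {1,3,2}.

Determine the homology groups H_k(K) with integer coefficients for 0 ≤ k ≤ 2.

We work with the vertex ordering 0 < 1 < 2 < 3 < 4 < 5 < 6. The simplices of K, each written with vertices in increasing order, are:

  0-simplices (7): [0], [1], [2], [3], [4], [5], [6]
  1-simplices (18): [0,1], [0,2], [0,3], [0,4], [0,5], [0,6], [1,2], [1,3], [1,4], [1,5], [1,6], [2,3], [2,4], [2,5], [3,6], [4,5], [4,6], [5,6]
  2-simplices (12): [0,1,4], [0,1,5], [0,2,3], [0,2,4], [0,3,6], [0,5,6], [1,2,3], [1,2,5], [1,3,6], [1,4,6], [2,4,5], [4,5,6]

so the chain groups are C_0 ≅ Z^7, C_1 ≅ Z^18, C_2 ≅ Z^12.

Boundary ∂_1: C_1 → C_0 maps an edge to its endpoints' difference, ∂[p,q] = q − p. For instance
  ∂[1,3] = [3] − [1].
The resulting 7×18 matrix has rank 6, and its Smith normal form has invariant factors (1,1,1,1,1,1).

The boundary map ∂_2: C_2 → C_1 maps a triangle to the signed sum of its edges. For instance
  ∂[1,3,6] = [3,6] − [1,6] + [1,3],
  ∂[1,2,3] = [2,3] − [1,3] + [1,2].
As a 18×12 matrix over Z this has rank 12, with invariant factors (1,1,1,1,1,1,1,1,1,1,1,2).

From H_k ≅ ker(∂_k) / im(∂_{k+1}) we obtain:

  H_0: rank C_0 − rank ∂_1 = 7 − 6 = 1, and the invariant factors of ∂_1 are all 1, so H_0 = Z.
  H_1: rank ker ∂_1 − rank ∂_2 = (18 − 6) − 12 = 0, and ∂_2 has invariant factor 2 > 1, so H_1 = Z/2.
  H_2: rank ker ∂_2 − rank ∂_3 = (12 − 12) − 0 = 0, and there is no ∂_3, so H_2 = 0.

H_0 ≅ Z,  H_1 ≅ Z/2,  H_2 = 0.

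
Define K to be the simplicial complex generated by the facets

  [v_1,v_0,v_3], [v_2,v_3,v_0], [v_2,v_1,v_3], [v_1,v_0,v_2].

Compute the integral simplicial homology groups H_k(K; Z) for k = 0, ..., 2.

H_0 ≅ Z,  H_1 = 0,  H_2 ≅ Z.

Order the vertices as v_0 < v_1 < v_2 < v_3. Listing each simplex with vertices in this order, K has dimension 2 with simplices:

  0-simplices (4): [v_0], [v_1], [v_2], [v_3]
  1-simplices (6): [v_0,v_1], [v_0,v_2], [v_0,v_3], [v_1,v_2], [v_1,v_3], [v_2,v_3]
  2-simplices (4): [v_0,v_1,v_2], [v_0,v_1,v_3], [v_0,v_2,v_3], [v_1,v_2,v_3]

Hence C_0 ≅ Z^4, C_1 ≅ Z^6, C_2 ≅ Z^4.

Boundary ∂_1: C_1 → C_0 sends each edge [p,q] (with p < q) to q − p. For instance
  ∂[v_1,v_3] = [v_3] − [v_1].
The resulting 4×6 matrix has rank 3, and its Smith normal form has invariant factors (1,1,1).

∂_2: C_2 → C_1 maps a triangle to the signed sum of its edges. For instance
  ∂[v_0,v_1,v_3] = [v_1,v_3] − [v_0,v_3] + [v_0,v_1],
  ∂[v_0,v_1,v_2] = [v_1,v_2] − [v_0,v_2] + [v_0,v_1].
This gives a 6×4 integer matrix of rank 3; reducing to Smith normal form yields diagonal entries (1,1,1).

Now H_k = ker ∂_k / im ∂_{k+1}, so:

  H_0: rank C_0 − rank ∂_1 = 4 − 3 = 1, and the invariant factors of ∂_1 are all 1, so H_0 = Z.
  H_1: rank ker ∂_1 − rank ∂_2 = (6 − 3) − 3 = 0, and the invariant factors of ∂_2 are all 1, so H_1 = 0.
  H_2: rank ker ∂_2 − rank ∂_3 = (4 − 3) − 0 = 1, and there is no ∂_3, so H_2 = Z.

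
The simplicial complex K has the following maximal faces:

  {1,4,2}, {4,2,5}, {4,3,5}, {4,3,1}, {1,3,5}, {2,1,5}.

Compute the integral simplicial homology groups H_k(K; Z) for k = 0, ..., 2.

We work with the vertex ordering 1 < 2 < 3 < 4 < 5. The simplices of K, each written with vertices in increasing order, are:

  0-simplices (5): [1], [2], [3], [4], [5]
  1-simplices (9): [1,2], [1,3], [1,4], [1,5], [2,4], [2,5], [3,4], [3,5], [4,5]
  2-simplices (6): [1,2,4], [1,2,5], [1,3,4], [1,3,5], [2,4,5], [3,4,5]

Hence C_0 ≅ Z^5, C_1 ≅ Z^9, C_2 ≅ Z^6.

The boundary map ∂_1: C_1 → C_0 sends each edge [p,q] (with p < q) to q − p. For instance
  ∂[3,5] = [5] − [3].
The 5×9 boundary matrix has rank 4 and Smith normal form diag(1,1,1,1).

∂_2: C_2 → C_1 acts by ∂[p,q,r] = [q,r] − [p,r] + [p,q]. For instance
  ∂[3,4,5] = [4,5] − [3,5] + [3,4],
  ∂[2,4,5] = [4,5] − [2,5] + [2,4].
This gives a 9×6 integer matrix of rank 5; reducing to Smith normal form yields diagonal entries (1,1,1,1,1).

Reading off H_k = ker ∂_k / im ∂_{k+1}:

  H_0: rank C_0 − rank ∂_1 = 5 − 4 = 1, and the invariant factors of ∂_1 are all 1, so H_0 = Z.
  H_1: rank ker ∂_1 − rank ∂_2 = (9 − 4) − 5 = 0, and the invariant factors of ∂_2 are all 1, so H_1 = 0.
  H_2: rank ker ∂_2 − rank ∂_3 = (6 − 5) − 0 = 1, and there is no ∂_3, so H_2 = Z.

(K is a triangulation of the 2-sphere S^2.)

H_0 = Z,  H_1 = 0,  H_2 = Z.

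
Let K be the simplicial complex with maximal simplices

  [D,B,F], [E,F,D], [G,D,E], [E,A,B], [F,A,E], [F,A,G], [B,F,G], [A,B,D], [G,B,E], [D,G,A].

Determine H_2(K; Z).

H_2 = 0.

Take the total order A < B < D < E < F < G on the vertex set. Then K (dimension 2) consists of the simplices:

  0-simplices (6): A, B, D, E, F, G
  1-simplices (15): AB, AD, AE, AF, AG, BD, BE, BF, BG, DE, DF, DG, EF, EG, FG
  2-simplices (10): ABD, ABE, ADG, AEF, AFG, BDF, BEG, BFG, DEF, DEG

so the chain groups are C_0 ≅ Z^6, C_1 ≅ Z^15, C_2 ≅ Z^10.

The boundary map ∂_1: C_1 → C_0 sends each edge [p,q] (with p < q) to q − p. For instance
  ∂AD = D − A.
The resulting 6×15 matrix has rank 5, and its Smith normal form has invariant factors (1,1,1,1,1).

Boundary ∂_2: C_2 → C_1 sends each 2-simplex [p,q,r] to [q,r] − [p,r] + [p,q]. For instance
  ∂AEF = EF − AF + AE,
  ∂BDF = DF − BF + BD.
The 15×10 boundary matrix has rank 10 and Smith normal form diag(1,1,1,1,1,1,1,1,1,2).

From H_k ≅ ker(∂_k) / im(∂_{k+1}) we obtain:

  H_2: rank ker ∂_2 − rank ∂_3 = (10 − 10) − 0 = 0, and there is no ∂_3, so H_2 = 0.

(K is a triangulation of the real projective plane RP^2.)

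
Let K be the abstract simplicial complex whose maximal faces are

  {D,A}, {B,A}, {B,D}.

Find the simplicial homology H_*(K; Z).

H_0 = Z,  H_1 = Z.

Take the total order A < B < D on the vertex set. Then K (dimension 1) consists of the simplices:

  0-simplices (3): A, B, D
  1-simplices (3): AB, AD, BD

so the chain groups are C_0 ≅ Z^3, C_1 ≅ Z^3.

Boundary ∂_1: C_1 → C_0 maps an edge to its endpoints' difference, ∂[p,q] = q − p.
The 3×3 boundary matrix has rank 2 and Smith normal form diag(1,1).

Computing H_k = (kernel of ∂_k) / (image of ∂_{k+1}):

  H_0: rank C_0 − rank ∂_1 = 3 − 2 = 1, and the invariant factors of ∂_1 are all 1, so H_0 = Z.
  H_1: rank ker ∂_1 − rank ∂_2 = (3 − 2) − 0 = 1, and there is no ∂_2, so H_1 = Z.

(K is a triangulation of the circle S^1.)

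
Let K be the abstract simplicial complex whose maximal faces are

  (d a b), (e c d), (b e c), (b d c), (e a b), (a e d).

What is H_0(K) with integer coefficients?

H_0 ≅ Z.

Take the total order a < b < c < d < e on the vertex set. Then K (dimension 2) consists of the simplices:

  0-simplices (5): a, b, c, d, e
  1-simplices (9): ab, ad, ae, bc, bd, be, cd, ce, de
  2-simplices (6): abd, abe, ade, bcd, bce, cde

so the chain groups are C_0 ≅ Z^5, C_1 ≅ Z^9, C_2 ≅ Z^6.

Boundary ∂_1: C_1 → C_0 sends each edge [p,q] (with p < q) to q − p. For instance
  ∂ae = e − a.
This gives a 5×9 integer matrix of rank 4; reducing to Smith normal form yields diagonal entries (1,1,1,1).

Boundary ∂_2: C_2 → C_1 sends each 2-simplex [p,q,r] to [q,r] − [p,r] + [p,q]. For instance
  ∂cde = de − ce + cd,
  ∂abe = be − ae + ab.
The resulting 9×6 matrix has rank 5, and its Smith normal form has invariant factors (1,1,1,1,1).

From H_k ≅ ker(∂_k) / im(∂_{k+1}) we obtain:

  H_0: rank C_0 − rank ∂_1 = 5 − 4 = 1, and the invariant factors of ∂_1 are all 1, so H_0 ≅ Z.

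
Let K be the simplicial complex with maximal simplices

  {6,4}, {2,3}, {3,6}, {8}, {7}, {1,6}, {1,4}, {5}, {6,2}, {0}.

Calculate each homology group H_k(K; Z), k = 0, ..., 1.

Fix the vertex order 0 < 1 < 2 < 3 < 4 < 5 < 6 < 7 < 8 and write every simplex with vertices in increasing order. Then dim K = 1 and the simplices of K are:

  0-simplices (9): [0], [1], [2], [3], [4], [5], [6], [7], [8]
  1-simplices (6): [1,4], [1,6], [2,3], [2,6], [3,6], [4,6]

Hence C_0 ≅ Z^9, C_1 ≅ Z^6.

∂_1: C_1 → C_0 is given by ∂[p,q] = [q] − [p]. For instance
  ∂[1,4] = [4] − [1].
The resulting 9×6 matrix has rank 4, and its Smith normal form has invariant factors (1,1,1,1).

Now H_k = ker ∂_k / im ∂_{k+1}, so:

  H_0: rank C_0 − rank ∂_1 = 9 − 4 = 5, and the invariant factors of ∂_1 are all 1, so H_0 ≅ Z^5.
  H_1: rank ker ∂_1 − rank ∂_2 = (6 − 4) − 0 = 2, and there is no ∂_2, so H_1 ≅ Z^2.

H_0 ≅ Z^5,  H_1 ≅ Z^2.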